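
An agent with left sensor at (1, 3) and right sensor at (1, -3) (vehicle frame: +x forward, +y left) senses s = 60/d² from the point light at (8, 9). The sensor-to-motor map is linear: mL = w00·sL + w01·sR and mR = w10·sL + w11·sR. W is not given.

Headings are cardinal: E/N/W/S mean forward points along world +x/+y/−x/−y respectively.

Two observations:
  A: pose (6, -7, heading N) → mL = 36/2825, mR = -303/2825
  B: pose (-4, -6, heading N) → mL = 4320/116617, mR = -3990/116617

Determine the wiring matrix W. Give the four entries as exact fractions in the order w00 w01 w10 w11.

obs A: pose=(6,-7,N) → sL=6/25, sR=30/113, mL=36/2825, mR=-303/2825
obs B: pose=(-4,-6,N) → sL=60/421, sR=60/277, mL=4320/116617, mR=-3990/116617
sensor matrix S = [[6/25, 30/113], [60/421, 60/277]]; det S = 932256/65888605
solve [mL_A; mL_B] = S·[w00; w01] and [mR_A; mR_B] = S·[w10; w11]:
  w00 = -1/2, w01 = 1/2, w10 = -1, w11 = 1/2

-1/2 1/2 -1 1/2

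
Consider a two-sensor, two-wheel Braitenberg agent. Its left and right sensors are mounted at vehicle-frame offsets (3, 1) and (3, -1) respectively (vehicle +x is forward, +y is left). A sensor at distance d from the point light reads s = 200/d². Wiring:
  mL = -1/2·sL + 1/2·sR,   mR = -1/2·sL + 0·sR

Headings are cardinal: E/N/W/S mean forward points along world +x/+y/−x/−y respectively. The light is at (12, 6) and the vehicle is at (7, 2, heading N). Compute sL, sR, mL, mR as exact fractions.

200/37 200/17 2000/629 -100/37

left sensor world pos  = (6, 5); dL² = 37
right sensor world pos = (8, 5); dR² = 17
sL = 200/37 = 200/37
sR = 200/17 = 200/17
mL = -1/2·sL + 1/2·sR = 2000/629
mR = -1/2·sL + 0·sR = -100/37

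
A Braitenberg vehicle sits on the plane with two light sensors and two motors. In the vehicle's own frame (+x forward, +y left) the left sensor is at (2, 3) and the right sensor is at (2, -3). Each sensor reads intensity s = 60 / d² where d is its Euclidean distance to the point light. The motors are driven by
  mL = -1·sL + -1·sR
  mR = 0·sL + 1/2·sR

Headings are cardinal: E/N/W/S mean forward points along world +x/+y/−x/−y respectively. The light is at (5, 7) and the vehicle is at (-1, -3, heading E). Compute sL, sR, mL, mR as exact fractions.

12/13 12/37 -600/481 6/37

left sensor world pos  = (1, 0); dL² = 65
right sensor world pos = (1, -6); dR² = 185
sL = 60/65 = 12/13
sR = 60/185 = 12/37
mL = -1·sL + -1·sR = -600/481
mR = 0·sL + 1/2·sR = 6/37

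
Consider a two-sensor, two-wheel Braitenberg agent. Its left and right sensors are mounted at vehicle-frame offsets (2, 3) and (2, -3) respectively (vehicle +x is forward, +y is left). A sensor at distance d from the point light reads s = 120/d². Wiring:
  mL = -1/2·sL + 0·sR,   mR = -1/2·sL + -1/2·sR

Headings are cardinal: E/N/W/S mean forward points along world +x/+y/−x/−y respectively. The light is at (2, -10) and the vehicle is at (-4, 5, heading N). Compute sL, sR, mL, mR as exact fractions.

left sensor world pos  = (-7, 7); dL² = 370
right sensor world pos = (-1, 7); dR² = 298
sL = 120/370 = 12/37
sR = 120/298 = 60/149
mL = -1/2·sL + 0·sR = -6/37
mR = -1/2·sL + -1/2·sR = -2004/5513

12/37 60/149 -6/37 -2004/5513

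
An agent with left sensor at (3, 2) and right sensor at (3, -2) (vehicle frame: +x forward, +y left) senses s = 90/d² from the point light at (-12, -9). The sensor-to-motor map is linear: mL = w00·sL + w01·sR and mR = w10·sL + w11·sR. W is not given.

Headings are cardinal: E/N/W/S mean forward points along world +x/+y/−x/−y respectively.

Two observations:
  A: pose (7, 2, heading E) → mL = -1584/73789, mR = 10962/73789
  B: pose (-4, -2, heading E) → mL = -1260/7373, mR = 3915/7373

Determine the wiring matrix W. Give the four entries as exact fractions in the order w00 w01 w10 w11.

1 -1 1/2 1/2

obs A: pose=(7,2,E) → sL=90/653, sR=18/113, mL=-1584/73789, mR=10962/73789
obs B: pose=(-4,-2,E) → sL=45/101, sR=45/73, mL=-1260/7373, mR=3915/7373
sensor matrix S = [[90/653, 18/113], [45/101, 45/73]]; det S = 7610760/544046297
solve [mL_A; mL_B] = S·[w00; w01] and [mR_A; mR_B] = S·[w10; w11]:
  w00 = 1, w01 = -1, w10 = 1/2, w11 = 1/2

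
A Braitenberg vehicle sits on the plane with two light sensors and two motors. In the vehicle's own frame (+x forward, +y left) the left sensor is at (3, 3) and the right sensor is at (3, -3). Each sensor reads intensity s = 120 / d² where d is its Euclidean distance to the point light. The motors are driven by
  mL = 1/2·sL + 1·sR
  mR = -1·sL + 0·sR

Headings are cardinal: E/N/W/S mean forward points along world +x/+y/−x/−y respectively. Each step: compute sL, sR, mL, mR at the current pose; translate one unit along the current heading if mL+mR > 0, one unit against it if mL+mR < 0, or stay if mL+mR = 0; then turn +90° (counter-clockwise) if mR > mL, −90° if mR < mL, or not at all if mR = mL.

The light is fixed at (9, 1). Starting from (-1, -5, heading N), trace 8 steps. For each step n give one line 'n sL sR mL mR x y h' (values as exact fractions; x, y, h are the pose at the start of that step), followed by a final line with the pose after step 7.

0 60/89 60/29 6210/2581 -60/89 -1 -5 N
1 120/53 120/113 13140/5989 -120/53 -1 -4 E
2 15/16 6/13 387/416 -15/16 -2 -4 S
3 24/49 120/197 8244/9653 -24/49 -2 -3 W
4 60/113 60/41 8010/4633 -60/113 -3 -3 N
5 40/27 40/39 620/351 -40/27 -3 -2 E
6 6/5 15/29 162/145 -6/5 -2 -2 S
7 120/221 120/197 38340/43537 -120/221 -2 -1 W
final -3 -1 N

n=0: pose=(-1,-5,N); sL=60/89, sR=60/29; mL=6210/2581, mR=-60/89; mL+mR=4470/2581 → advance +1; mR−mL=-7950/2581 → turn -1·90°
n=1: pose=(-1,-4,E); sL=120/53, sR=120/113; mL=13140/5989, mR=-120/53; mL+mR=-420/5989 → advance -1; mR−mL=-26700/5989 → turn -1·90°
n=2: pose=(-2,-4,S); sL=15/16, sR=6/13; mL=387/416, mR=-15/16; mL+mR=-3/416 → advance -1; mR−mL=-777/416 → turn -1·90°
n=3: pose=(-2,-3,W); sL=24/49, sR=120/197; mL=8244/9653, mR=-24/49; mL+mR=3516/9653 → advance +1; mR−mL=-12972/9653 → turn -1·90°
n=4: pose=(-3,-3,N); sL=60/113, sR=60/41; mL=8010/4633, mR=-60/113; mL+mR=5550/4633 → advance +1; mR−mL=-10470/4633 → turn -1·90°
n=5: pose=(-3,-2,E); sL=40/27, sR=40/39; mL=620/351, mR=-40/27; mL+mR=100/351 → advance +1; mR−mL=-380/117 → turn -1·90°
n=6: pose=(-2,-2,S); sL=6/5, sR=15/29; mL=162/145, mR=-6/5; mL+mR=-12/145 → advance -1; mR−mL=-336/145 → turn -1·90°
n=7: pose=(-2,-1,W); sL=120/221, sR=120/197; mL=38340/43537, mR=-120/221; mL+mR=14700/43537 → advance +1; mR−mL=-61980/43537 → turn -1·90°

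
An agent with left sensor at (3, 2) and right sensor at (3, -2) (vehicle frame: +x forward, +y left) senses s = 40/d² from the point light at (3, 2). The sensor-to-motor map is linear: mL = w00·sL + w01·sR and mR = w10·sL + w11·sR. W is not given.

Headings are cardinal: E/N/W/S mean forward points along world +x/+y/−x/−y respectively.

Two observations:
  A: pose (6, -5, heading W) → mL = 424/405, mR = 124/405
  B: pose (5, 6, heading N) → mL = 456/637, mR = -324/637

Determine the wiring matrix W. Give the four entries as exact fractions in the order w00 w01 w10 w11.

1/2 1/2 -1 1/2

obs A: pose=(6,-5,W) → sL=40/81, sR=8/5, mL=424/405, mR=124/405
obs B: pose=(5,6,N) → sL=40/49, sR=8/13, mL=456/637, mR=-324/637
sensor matrix S = [[40/81, 8/5], [40/49, 8/13]]; det S = -51712/51597
solve [mL_A; mL_B] = S·[w00; w01] and [mR_A; mR_B] = S·[w10; w11]:
  w00 = 1/2, w01 = 1/2, w10 = -1, w11 = 1/2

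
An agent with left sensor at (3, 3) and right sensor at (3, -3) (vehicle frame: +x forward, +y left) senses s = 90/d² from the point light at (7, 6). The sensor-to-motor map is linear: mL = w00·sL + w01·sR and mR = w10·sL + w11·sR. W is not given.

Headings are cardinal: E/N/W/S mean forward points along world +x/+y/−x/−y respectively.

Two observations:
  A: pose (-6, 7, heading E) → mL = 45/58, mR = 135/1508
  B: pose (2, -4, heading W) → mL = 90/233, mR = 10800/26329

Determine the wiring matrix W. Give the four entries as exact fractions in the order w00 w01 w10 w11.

obs A: pose=(-6,7,E) → sL=45/58, sR=45/52, mL=45/58, mR=135/1508
obs B: pose=(2,-4,W) → sL=90/233, sR=90/113, mL=90/233, mR=10800/26329
sensor matrix S = [[45/58, 45/52], [90/233, 90/113]]; det S = 5631525/19852066
solve [mL_A; mL_B] = S·[w00; w01] and [mR_A; mR_B] = S·[w10; w11]:
  w00 = 1, w01 = 0, w10 = -1, w11 = 1

1 0 -1 1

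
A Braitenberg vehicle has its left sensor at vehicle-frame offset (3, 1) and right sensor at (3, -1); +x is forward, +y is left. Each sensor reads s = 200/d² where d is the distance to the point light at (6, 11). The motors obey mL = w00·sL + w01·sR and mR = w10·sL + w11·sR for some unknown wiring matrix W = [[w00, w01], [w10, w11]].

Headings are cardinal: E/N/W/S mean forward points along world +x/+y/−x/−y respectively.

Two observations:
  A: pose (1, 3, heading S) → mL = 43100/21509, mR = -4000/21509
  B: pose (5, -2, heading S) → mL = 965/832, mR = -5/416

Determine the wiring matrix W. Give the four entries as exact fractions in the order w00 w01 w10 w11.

obs A: pose=(1,3,S) → sL=200/137, sR=200/157, mL=43100/21509, mR=-4000/21509
obs B: pose=(5,-2,S) → sL=25/32, sR=10/13, mL=965/832, mR=-5/416
sensor matrix S = [[200/137, 200/157], [25/32, 10/13]]; det S = 142875/1118468
solve [mL_A; mL_B] = S·[w00; w01] and [mR_A; mR_B] = S·[w10; w11]:
  w00 = 1/2, w01 = 1, w10 = -1, w11 = 1

1/2 1 -1 1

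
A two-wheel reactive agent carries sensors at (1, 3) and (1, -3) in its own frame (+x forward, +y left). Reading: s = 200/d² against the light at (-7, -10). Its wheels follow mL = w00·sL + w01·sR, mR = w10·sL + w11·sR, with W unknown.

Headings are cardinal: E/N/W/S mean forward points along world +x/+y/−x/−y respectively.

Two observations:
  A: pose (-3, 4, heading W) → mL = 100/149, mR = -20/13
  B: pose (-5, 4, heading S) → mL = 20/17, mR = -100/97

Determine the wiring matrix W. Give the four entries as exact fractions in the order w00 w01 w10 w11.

obs A: pose=(-3,4,W) → sL=20/13, sR=100/149, mL=100/149, mR=-20/13
obs B: pose=(-5,4,S) → sL=100/97, sR=20/17, mL=20/17, mR=-100/97
sensor matrix S = [[20/13, 100/149], [100/97, 20/17]]; det S = 3571200/3194113
solve [mL_A; mL_B] = S·[w00; w01] and [mR_A; mR_B] = S·[w10; w11]:
  w00 = 0, w01 = 1, w10 = -1, w11 = 0

0 1 -1 0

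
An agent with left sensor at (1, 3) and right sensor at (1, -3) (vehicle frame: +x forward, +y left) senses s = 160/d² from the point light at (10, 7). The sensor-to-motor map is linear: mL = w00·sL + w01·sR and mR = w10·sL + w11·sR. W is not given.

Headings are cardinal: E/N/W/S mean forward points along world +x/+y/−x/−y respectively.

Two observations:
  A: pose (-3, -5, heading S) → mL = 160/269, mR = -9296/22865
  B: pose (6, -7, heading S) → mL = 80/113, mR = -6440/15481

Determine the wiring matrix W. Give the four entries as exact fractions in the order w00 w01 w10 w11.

obs A: pose=(-3,-5,S) → sL=160/269, sR=32/85, mL=160/269, mR=-9296/22865
obs B: pose=(6,-7,S) → sL=80/113, sR=80/137, mL=80/113, mR=-6440/15481
sensor matrix S = [[160/269, 32/85], [80/113, 80/137]]; det S = 5720064/70794613
solve [mL_A; mL_B] = S·[w00; w01] and [mR_A; mR_B] = S·[w10; w11]:
  w00 = 1, w01 = 0, w10 = -1, w11 = 1/2

1 0 -1 1/2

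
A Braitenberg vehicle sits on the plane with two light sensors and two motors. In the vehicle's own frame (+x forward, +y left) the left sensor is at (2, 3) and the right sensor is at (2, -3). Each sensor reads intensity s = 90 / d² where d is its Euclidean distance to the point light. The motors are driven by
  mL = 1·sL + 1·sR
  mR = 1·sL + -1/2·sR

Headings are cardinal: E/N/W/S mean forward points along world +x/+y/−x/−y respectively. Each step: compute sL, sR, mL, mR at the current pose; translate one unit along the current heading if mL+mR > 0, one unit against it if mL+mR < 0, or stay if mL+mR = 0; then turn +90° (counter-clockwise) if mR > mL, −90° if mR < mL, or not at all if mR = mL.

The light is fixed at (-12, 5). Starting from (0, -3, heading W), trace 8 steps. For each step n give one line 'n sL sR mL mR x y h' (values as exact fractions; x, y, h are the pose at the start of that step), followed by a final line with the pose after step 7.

n=0: pose=(0,-3,W); sL=90/221, sR=18/25; mL=6228/5525, mR=261/5525; mL+mR=6489/5525 → advance +1; mR−mL=-27/25 → turn -1·90°
n=1: pose=(-1,-3,N); sL=9/10, sR=45/116; mL=747/580, mR=819/1160; mL+mR=2313/1160 → advance +1; mR−mL=-135/232 → turn -1·90°
n=2: pose=(-1,-2,E); sL=18/37, sR=90/269; mL=8172/9953, mR=3177/9953; mL+mR=11349/9953 → advance +1; mR−mL=-135/269 → turn -1·90°
n=3: pose=(0,-2,S); sL=5/17, sR=5/9; mL=130/153, mR=5/306; mL+mR=265/306 → advance +1; mR−mL=-5/6 → turn -1·90°
n=4: pose=(0,-3,W); sL=90/221, sR=18/25; mL=6228/5525, mR=261/5525; mL+mR=6489/5525 → advance +1; mR−mL=-27/25 → turn -1·90°
n=5: pose=(-1,-3,N); sL=9/10, sR=45/116; mL=747/580, mR=819/1160; mL+mR=2313/1160 → advance +1; mR−mL=-135/232 → turn -1·90°
n=6: pose=(-1,-2,E); sL=18/37, sR=90/269; mL=8172/9953, mR=3177/9953; mL+mR=11349/9953 → advance +1; mR−mL=-135/269 → turn -1·90°
n=7: pose=(0,-2,S); sL=5/17, sR=5/9; mL=130/153, mR=5/306; mL+mR=265/306 → advance +1; mR−mL=-5/6 → turn -1·90°

0 90/221 18/25 6228/5525 261/5525 0 -3 W
1 9/10 45/116 747/580 819/1160 -1 -3 N
2 18/37 90/269 8172/9953 3177/9953 -1 -2 E
3 5/17 5/9 130/153 5/306 0 -2 S
4 90/221 18/25 6228/5525 261/5525 0 -3 W
5 9/10 45/116 747/580 819/1160 -1 -3 N
6 18/37 90/269 8172/9953 3177/9953 -1 -2 E
7 5/17 5/9 130/153 5/306 0 -2 S
final 0 -3 W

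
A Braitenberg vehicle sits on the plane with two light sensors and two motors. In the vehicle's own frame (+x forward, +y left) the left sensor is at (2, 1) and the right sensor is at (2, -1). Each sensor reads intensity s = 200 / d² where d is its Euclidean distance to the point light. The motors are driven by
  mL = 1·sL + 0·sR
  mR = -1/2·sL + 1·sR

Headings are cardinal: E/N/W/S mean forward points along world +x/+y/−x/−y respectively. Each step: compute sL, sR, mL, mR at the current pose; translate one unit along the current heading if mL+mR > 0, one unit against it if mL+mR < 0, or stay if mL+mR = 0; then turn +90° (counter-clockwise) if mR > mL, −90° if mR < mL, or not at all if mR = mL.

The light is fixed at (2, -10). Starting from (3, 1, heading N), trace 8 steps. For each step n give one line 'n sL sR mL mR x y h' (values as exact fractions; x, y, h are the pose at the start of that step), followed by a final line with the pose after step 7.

n=0: pose=(3,1,N); sL=200/169, sR=200/173; mL=200/169, mR=16500/29237; mL+mR=51100/29237 → advance +1; mR−mL=-18100/29237 → turn -1·90°
n=1: pose=(3,2,E); sL=100/89, sR=20/13; mL=100/89, mR=1130/1157; mL+mR=2430/1157 → advance +1; mR−mL=-170/1157 → turn -1·90°
n=2: pose=(4,2,S); sL=200/109, sR=200/101; mL=200/109, mR=11700/11009; mL+mR=31900/11009 → advance +1; mR−mL=-8500/11009 → turn -1·90°
n=3: pose=(4,1,W); sL=2, sR=25/18; mL=2, mR=7/18; mL+mR=43/18 → advance +1; mR−mL=-29/18 → turn -1·90°
n=4: pose=(3,1,N); sL=200/169, sR=200/173; mL=200/169, mR=16500/29237; mL+mR=51100/29237 → advance +1; mR−mL=-18100/29237 → turn -1·90°
n=5: pose=(3,2,E); sL=100/89, sR=20/13; mL=100/89, mR=1130/1157; mL+mR=2430/1157 → advance +1; mR−mL=-170/1157 → turn -1·90°
n=6: pose=(4,2,S); sL=200/109, sR=200/101; mL=200/109, mR=11700/11009; mL+mR=31900/11009 → advance +1; mR−mL=-8500/11009 → turn -1·90°
n=7: pose=(4,1,W); sL=2, sR=25/18; mL=2, mR=7/18; mL+mR=43/18 → advance +1; mR−mL=-29/18 → turn -1·90°

0 200/169 200/173 200/169 16500/29237 3 1 N
1 100/89 20/13 100/89 1130/1157 3 2 E
2 200/109 200/101 200/109 11700/11009 4 2 S
3 2 25/18 2 7/18 4 1 W
4 200/169 200/173 200/169 16500/29237 3 1 N
5 100/89 20/13 100/89 1130/1157 3 2 E
6 200/109 200/101 200/109 11700/11009 4 2 S
7 2 25/18 2 7/18 4 1 W
final 3 1 N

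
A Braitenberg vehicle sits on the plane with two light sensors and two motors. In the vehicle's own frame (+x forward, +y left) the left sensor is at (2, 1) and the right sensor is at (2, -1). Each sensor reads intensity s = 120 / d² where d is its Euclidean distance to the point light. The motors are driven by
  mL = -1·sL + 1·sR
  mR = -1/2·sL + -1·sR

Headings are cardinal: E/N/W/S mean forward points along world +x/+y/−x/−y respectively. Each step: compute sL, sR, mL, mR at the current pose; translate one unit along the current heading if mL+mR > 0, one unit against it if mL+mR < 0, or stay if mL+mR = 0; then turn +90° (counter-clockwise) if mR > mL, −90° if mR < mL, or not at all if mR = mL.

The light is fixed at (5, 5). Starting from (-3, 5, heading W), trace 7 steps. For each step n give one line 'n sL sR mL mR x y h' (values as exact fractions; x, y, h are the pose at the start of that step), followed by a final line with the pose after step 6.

n=0: pose=(-3,5,W); sL=120/101, sR=120/101; mL=0, mR=-180/101; mL+mR=-180/101 → advance -1; mR−mL=-180/101 → turn -1·90°
n=1: pose=(-2,5,N); sL=30/17, sR=3; mL=21/17, mR=-66/17; mL+mR=-45/17 → advance -1; mR−mL=-87/17 → turn -1·90°
n=2: pose=(-2,4,E); sL=24/5, sR=120/29; mL=-96/145, mR=-948/145; mL+mR=-36/5 → advance -1; mR−mL=-852/145 → turn -1·90°
n=3: pose=(-3,4,S); sL=60/29, sR=4/3; mL=-64/87, mR=-206/87; mL+mR=-90/29 → advance -1; mR−mL=-142/87 → turn -1·90°
n=4: pose=(-3,5,W); sL=120/101, sR=120/101; mL=0, mR=-180/101; mL+mR=-180/101 → advance -1; mR−mL=-180/101 → turn -1·90°
n=5: pose=(-2,5,N); sL=30/17, sR=3; mL=21/17, mR=-66/17; mL+mR=-45/17 → advance -1; mR−mL=-87/17 → turn -1·90°
n=6: pose=(-2,4,E); sL=24/5, sR=120/29; mL=-96/145, mR=-948/145; mL+mR=-36/5 → advance -1; mR−mL=-852/145 → turn -1·90°

0 120/101 120/101 0 -180/101 -3 5 W
1 30/17 3 21/17 -66/17 -2 5 N
2 24/5 120/29 -96/145 -948/145 -2 4 E
3 60/29 4/3 -64/87 -206/87 -3 4 S
4 120/101 120/101 0 -180/101 -3 5 W
5 30/17 3 21/17 -66/17 -2 5 N
6 24/5 120/29 -96/145 -948/145 -2 4 E
final -3 4 S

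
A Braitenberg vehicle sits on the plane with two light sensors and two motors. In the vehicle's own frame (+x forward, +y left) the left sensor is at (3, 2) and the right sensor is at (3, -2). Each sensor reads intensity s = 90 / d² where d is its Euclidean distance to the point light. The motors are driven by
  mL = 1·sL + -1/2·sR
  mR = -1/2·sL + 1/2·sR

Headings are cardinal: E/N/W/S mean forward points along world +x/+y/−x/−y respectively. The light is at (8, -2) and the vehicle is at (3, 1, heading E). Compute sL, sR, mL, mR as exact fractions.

90/29 18 -171/29 216/29

left sensor world pos  = (6, 3); dL² = 29
right sensor world pos = (6, -1); dR² = 5
sL = 90/29 = 90/29
sR = 90/5 = 18
mL = 1·sL + -1/2·sR = -171/29
mR = -1/2·sL + 1/2·sR = 216/29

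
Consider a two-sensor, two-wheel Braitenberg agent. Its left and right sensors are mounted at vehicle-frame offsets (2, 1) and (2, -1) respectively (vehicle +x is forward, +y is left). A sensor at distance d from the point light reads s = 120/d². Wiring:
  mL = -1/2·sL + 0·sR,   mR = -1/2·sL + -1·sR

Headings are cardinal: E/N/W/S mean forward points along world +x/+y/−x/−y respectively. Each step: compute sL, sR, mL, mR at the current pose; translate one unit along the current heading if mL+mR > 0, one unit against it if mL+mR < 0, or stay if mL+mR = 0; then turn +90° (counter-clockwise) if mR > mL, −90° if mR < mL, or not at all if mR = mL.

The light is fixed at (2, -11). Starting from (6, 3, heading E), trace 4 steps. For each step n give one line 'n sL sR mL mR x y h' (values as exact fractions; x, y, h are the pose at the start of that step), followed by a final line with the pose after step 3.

0 40/87 24/41 -20/87 -2908/3567 6 3 E
1 3/4 30/37 -3/8 -351/296 5 3 S
2 120/197 120/257 -60/197 -39060/50629 5 4 W
3 60/149 60/157 -30/149 -13650/23393 6 4 N
final 6 3 E

n=0: pose=(6,3,E); sL=40/87, sR=24/41; mL=-20/87, mR=-2908/3567; mL+mR=-3728/3567 → advance -1; mR−mL=-24/41 → turn -1·90°
n=1: pose=(5,3,S); sL=3/4, sR=30/37; mL=-3/8, mR=-351/296; mL+mR=-231/148 → advance -1; mR−mL=-30/37 → turn -1·90°
n=2: pose=(5,4,W); sL=120/197, sR=120/257; mL=-60/197, mR=-39060/50629; mL+mR=-54480/50629 → advance -1; mR−mL=-120/257 → turn -1·90°
n=3: pose=(6,4,N); sL=60/149, sR=60/157; mL=-30/149, mR=-13650/23393; mL+mR=-18360/23393 → advance -1; mR−mL=-60/157 → turn -1·90°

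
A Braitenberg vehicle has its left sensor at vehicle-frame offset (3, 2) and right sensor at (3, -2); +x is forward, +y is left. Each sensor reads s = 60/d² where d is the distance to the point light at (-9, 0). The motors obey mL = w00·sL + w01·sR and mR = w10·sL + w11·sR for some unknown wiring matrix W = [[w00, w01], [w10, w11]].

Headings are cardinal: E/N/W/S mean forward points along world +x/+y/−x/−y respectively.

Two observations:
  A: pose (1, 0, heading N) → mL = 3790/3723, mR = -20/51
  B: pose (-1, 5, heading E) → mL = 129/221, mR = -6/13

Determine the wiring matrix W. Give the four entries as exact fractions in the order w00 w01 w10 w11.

obs A: pose=(1,0,N) → sL=60/73, sR=20/51, mL=3790/3723, mR=-20/51
obs B: pose=(-1,5,E) → sL=6/17, sR=6/13, mL=129/221, mR=-6/13
sensor matrix S = [[60/73, 20/51], [6/17, 6/13]]; det S = 66080/274261
solve [mL_A; mL_B] = S·[w00; w01] and [mR_A; mR_B] = S·[w10; w11]:
  w00 = 1, w01 = 1/2, w10 = 0, w11 = -1

1 1/2 0 -1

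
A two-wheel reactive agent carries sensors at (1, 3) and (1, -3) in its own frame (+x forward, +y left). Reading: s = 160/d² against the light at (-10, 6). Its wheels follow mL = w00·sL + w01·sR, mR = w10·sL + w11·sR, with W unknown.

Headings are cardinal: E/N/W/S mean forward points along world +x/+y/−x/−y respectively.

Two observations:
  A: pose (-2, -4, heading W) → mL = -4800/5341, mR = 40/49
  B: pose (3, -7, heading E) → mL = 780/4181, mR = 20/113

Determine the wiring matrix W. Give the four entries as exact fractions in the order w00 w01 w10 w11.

1 -1 0 1/2

obs A: pose=(-2,-4,W) → sL=80/109, sR=80/49, mL=-4800/5341, mR=40/49
obs B: pose=(3,-7,E) → sL=20/37, sR=40/113, mL=780/4181, mR=20/113
sensor matrix S = [[80/109, 80/49], [20/37, 40/113]]; det S = -13905600/22330721
solve [mL_A; mL_B] = S·[w00; w01] and [mR_A; mR_B] = S·[w10; w11]:
  w00 = 1, w01 = -1, w10 = 0, w11 = 1/2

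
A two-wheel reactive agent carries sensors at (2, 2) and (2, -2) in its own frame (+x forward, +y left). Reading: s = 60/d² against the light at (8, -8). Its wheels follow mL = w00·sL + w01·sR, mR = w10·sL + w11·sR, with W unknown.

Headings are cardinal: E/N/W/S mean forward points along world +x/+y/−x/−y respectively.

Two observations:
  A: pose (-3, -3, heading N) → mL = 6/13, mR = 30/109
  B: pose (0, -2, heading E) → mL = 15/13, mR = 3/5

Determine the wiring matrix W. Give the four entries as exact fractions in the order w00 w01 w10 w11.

obs A: pose=(-3,-3,N) → sL=30/109, sR=6/13, mL=6/13, mR=30/109
obs B: pose=(0,-2,E) → sL=3/5, sR=15/13, mL=15/13, mR=3/5
sensor matrix S = [[30/109, 6/13], [3/5, 15/13]]; det S = 288/7085
solve [mL_A; mL_B] = S·[w00; w01] and [mR_A; mR_B] = S·[w10; w11]:
  w00 = 0, w01 = 1, w10 = 1, w11 = 0

0 1 1 0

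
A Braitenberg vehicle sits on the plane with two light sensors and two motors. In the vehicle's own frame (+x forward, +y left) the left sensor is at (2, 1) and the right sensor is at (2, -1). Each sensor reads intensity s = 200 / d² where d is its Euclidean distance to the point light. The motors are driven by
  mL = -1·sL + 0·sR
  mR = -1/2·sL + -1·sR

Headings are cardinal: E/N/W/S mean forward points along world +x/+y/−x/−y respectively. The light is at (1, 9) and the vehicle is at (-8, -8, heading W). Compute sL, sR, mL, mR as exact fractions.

40/89 200/377 -40/89 -25340/33553

left sensor world pos  = (-10, -9); dL² = 445
right sensor world pos = (-10, -7); dR² = 377
sL = 200/445 = 40/89
sR = 200/377 = 200/377
mL = -1·sL + 0·sR = -40/89
mR = -1/2·sL + -1·sR = -25340/33553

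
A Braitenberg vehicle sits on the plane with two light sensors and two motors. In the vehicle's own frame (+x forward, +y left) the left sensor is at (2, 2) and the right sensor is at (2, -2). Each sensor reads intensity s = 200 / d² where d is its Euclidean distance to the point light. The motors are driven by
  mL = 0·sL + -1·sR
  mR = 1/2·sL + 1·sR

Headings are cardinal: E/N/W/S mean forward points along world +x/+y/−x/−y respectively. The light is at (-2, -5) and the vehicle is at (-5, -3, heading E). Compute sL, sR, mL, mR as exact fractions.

left sensor world pos  = (-3, -1); dL² = 17
right sensor world pos = (-3, -5); dR² = 1
sL = 200/17 = 200/17
sR = 200/1 = 200
mL = 0·sL + -1·sR = -200
mR = 1/2·sL + 1·sR = 3500/17

200/17 200 -200 3500/17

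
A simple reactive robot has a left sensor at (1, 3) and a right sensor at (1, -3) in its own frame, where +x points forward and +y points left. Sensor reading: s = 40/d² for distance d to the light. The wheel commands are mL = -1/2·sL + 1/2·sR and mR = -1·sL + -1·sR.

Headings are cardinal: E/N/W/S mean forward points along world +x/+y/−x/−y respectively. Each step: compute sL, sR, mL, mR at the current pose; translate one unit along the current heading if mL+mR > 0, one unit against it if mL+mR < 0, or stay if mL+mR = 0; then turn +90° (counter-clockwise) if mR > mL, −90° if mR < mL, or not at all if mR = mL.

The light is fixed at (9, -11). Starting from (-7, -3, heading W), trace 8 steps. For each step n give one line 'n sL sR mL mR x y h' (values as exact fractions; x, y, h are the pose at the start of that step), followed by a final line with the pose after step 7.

n=0: pose=(-7,-3,W); sL=20/157, sR=4/41; mL=-96/6437, mR=-1448/6437; mL+mR=-1544/6437 → advance -1; mR−mL=-1352/6437 → turn -1·90°
n=1: pose=(-6,-3,N); sL=8/81, sR=8/45; mL=16/405, mR=-112/405; mL+mR=-32/135 → advance -1; mR−mL=-128/405 → turn -1·90°
n=2: pose=(-6,-4,E); sL=5/37, sR=10/53; mL=105/3922, mR=-635/1961; mL+mR=-1165/3922 → advance -1; mR−mL=-1375/3922 → turn -1·90°
n=3: pose=(-7,-4,S); sL=8/41, sR=40/397; mL=-768/16277, mR=-4816/16277; mL+mR=-5584/16277 → advance -1; mR−mL=-4048/16277 → turn -1·90°
n=4: pose=(-7,-3,W); sL=20/157, sR=4/41; mL=-96/6437, mR=-1448/6437; mL+mR=-1544/6437 → advance -1; mR−mL=-1352/6437 → turn -1·90°
n=5: pose=(-6,-3,N); sL=8/81, sR=8/45; mL=16/405, mR=-112/405; mL+mR=-32/135 → advance -1; mR−mL=-128/405 → turn -1·90°
n=6: pose=(-6,-4,E); sL=5/37, sR=10/53; mL=105/3922, mR=-635/1961; mL+mR=-1165/3922 → advance -1; mR−mL=-1375/3922 → turn -1·90°
n=7: pose=(-7,-4,S); sL=8/41, sR=40/397; mL=-768/16277, mR=-4816/16277; mL+mR=-5584/16277 → advance -1; mR−mL=-4048/16277 → turn -1·90°

0 20/157 4/41 -96/6437 -1448/6437 -7 -3 W
1 8/81 8/45 16/405 -112/405 -6 -3 N
2 5/37 10/53 105/3922 -635/1961 -6 -4 E
3 8/41 40/397 -768/16277 -4816/16277 -7 -4 S
4 20/157 4/41 -96/6437 -1448/6437 -7 -3 W
5 8/81 8/45 16/405 -112/405 -6 -3 N
6 5/37 10/53 105/3922 -635/1961 -6 -4 E
7 8/41 40/397 -768/16277 -4816/16277 -7 -4 S
final -7 -3 W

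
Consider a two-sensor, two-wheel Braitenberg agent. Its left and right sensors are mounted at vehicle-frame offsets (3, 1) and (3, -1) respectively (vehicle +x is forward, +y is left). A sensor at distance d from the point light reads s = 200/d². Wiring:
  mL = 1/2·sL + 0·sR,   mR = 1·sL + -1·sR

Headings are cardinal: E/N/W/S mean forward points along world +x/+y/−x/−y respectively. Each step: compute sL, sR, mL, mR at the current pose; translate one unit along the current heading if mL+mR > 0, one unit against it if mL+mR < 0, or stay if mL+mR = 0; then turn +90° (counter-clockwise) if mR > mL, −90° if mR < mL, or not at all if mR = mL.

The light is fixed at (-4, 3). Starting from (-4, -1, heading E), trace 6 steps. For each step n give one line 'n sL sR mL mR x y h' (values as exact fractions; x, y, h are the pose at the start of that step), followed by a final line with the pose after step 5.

n=0: pose=(-4,-1,E); sL=100/9, sR=100/17; mL=50/9, mR=800/153; mL+mR=550/51 → advance +1; mR−mL=-50/153 → turn -1·90°
n=1: pose=(-3,-1,S); sL=200/53, sR=200/49; mL=100/53, mR=-800/2597; mL+mR=4100/2597 → advance +1; mR−mL=-5700/2597 → turn -1·90°
n=2: pose=(-3,-2,W); sL=5, sR=10; mL=5/2, mR=-5; mL+mR=-5/2 → advance -1; mR−mL=-15/2 → turn -1·90°
n=3: pose=(-2,-2,N); sL=40, sR=200/13; mL=20, mR=320/13; mL+mR=580/13 → advance +1; mR−mL=60/13 → turn +1·90°
n=4: pose=(-2,-1,W); sL=100/13, sR=20; mL=50/13, mR=-160/13; mL+mR=-110/13 → advance -1; mR−mL=-210/13 → turn -1·90°
n=5: pose=(-1,-1,N); sL=40, sR=200/17; mL=20, mR=480/17; mL+mR=820/17 → advance +1; mR−mL=140/17 → turn +1·90°

0 100/9 100/17 50/9 800/153 -4 -1 E
1 200/53 200/49 100/53 -800/2597 -3 -1 S
2 5 10 5/2 -5 -3 -2 W
3 40 200/13 20 320/13 -2 -2 N
4 100/13 20 50/13 -160/13 -2 -1 W
5 40 200/17 20 480/17 -1 -1 N
final -1 0 W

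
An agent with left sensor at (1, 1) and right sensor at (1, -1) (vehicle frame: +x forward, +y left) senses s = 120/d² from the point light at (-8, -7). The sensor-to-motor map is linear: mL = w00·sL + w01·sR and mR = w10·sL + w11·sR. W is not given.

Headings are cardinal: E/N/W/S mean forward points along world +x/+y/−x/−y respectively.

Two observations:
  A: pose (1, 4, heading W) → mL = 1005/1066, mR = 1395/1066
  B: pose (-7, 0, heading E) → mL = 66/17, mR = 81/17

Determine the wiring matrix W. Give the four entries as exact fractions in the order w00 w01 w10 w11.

1/2 1 1 1

obs A: pose=(1,4,W) → sL=30/41, sR=15/26, mL=1005/1066, mR=1395/1066
obs B: pose=(-7,0,E) → sL=30/17, sR=3, mL=66/17, mR=81/17
sensor matrix S = [[30/41, 15/26], [30/17, 3]]; det S = 10665/9061
solve [mL_A; mL_B] = S·[w00; w01] and [mR_A; mR_B] = S·[w10; w11]:
  w00 = 1/2, w01 = 1, w10 = 1, w11 = 1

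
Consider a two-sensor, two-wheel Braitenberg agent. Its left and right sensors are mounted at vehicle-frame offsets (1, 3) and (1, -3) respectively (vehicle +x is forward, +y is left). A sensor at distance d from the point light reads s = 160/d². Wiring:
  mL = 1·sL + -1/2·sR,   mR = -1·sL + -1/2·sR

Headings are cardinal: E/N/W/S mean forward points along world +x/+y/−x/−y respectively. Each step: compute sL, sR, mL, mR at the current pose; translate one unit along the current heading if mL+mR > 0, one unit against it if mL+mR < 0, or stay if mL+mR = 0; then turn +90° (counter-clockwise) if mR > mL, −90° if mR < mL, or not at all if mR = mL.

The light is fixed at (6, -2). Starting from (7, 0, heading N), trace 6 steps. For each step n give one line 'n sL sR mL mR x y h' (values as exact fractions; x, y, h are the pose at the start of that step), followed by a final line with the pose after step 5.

0 160/13 32/5 592/65 -1008/65 7 0 N
1 8 20 -2 -18 7 -1 E
2 160/9 160/9 80/9 -80/3 6 -1 S
3 80 80/13 1000/13 -1080/13 6 0 W
4 160/13 32/5 592/65 -1008/65 7 0 N
5 8 20 -2 -18 7 -1 E
final 6 -1 S

n=0: pose=(7,0,N); sL=160/13, sR=32/5; mL=592/65, mR=-1008/65; mL+mR=-32/5 → advance -1; mR−mL=-320/13 → turn -1·90°
n=1: pose=(7,-1,E); sL=8, sR=20; mL=-2, mR=-18; mL+mR=-20 → advance -1; mR−mL=-16 → turn -1·90°
n=2: pose=(6,-1,S); sL=160/9, sR=160/9; mL=80/9, mR=-80/3; mL+mR=-160/9 → advance -1; mR−mL=-320/9 → turn -1·90°
n=3: pose=(6,0,W); sL=80, sR=80/13; mL=1000/13, mR=-1080/13; mL+mR=-80/13 → advance -1; mR−mL=-160 → turn -1·90°
n=4: pose=(7,0,N); sL=160/13, sR=32/5; mL=592/65, mR=-1008/65; mL+mR=-32/5 → advance -1; mR−mL=-320/13 → turn -1·90°
n=5: pose=(7,-1,E); sL=8, sR=20; mL=-2, mR=-18; mL+mR=-20 → advance -1; mR−mL=-16 → turn -1·90°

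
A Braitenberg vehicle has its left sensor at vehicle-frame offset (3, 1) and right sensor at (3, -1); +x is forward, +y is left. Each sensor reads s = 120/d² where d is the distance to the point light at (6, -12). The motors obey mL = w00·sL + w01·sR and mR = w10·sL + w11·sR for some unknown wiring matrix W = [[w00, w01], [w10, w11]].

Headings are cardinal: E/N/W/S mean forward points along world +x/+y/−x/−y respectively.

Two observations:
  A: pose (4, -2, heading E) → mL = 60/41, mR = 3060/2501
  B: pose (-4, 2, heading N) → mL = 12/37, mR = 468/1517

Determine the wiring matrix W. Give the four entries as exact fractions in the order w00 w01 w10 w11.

0 1 1/2 1/2

obs A: pose=(4,-2,E) → sL=60/61, sR=60/41, mL=60/41, mR=3060/2501
obs B: pose=(-4,2,N) → sL=12/41, sR=12/37, mL=12/37, mR=468/1517
sensor matrix S = [[60/61, 60/41], [12/41, 12/37]]; det S = -414720/3794017
solve [mL_A; mL_B] = S·[w00; w01] and [mR_A; mR_B] = S·[w10; w11]:
  w00 = 0, w01 = 1, w10 = 1/2, w11 = 1/2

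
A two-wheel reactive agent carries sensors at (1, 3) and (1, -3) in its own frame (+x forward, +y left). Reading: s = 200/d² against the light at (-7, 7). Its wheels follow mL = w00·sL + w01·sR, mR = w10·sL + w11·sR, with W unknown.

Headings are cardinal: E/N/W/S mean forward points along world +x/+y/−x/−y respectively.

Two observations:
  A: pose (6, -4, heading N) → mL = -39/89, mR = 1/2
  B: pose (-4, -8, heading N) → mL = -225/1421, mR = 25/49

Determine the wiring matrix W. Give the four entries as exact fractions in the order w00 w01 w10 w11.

obs A: pose=(6,-4,N) → sL=1, sR=50/89, mL=-39/89, mR=1/2
obs B: pose=(-4,-8,N) → sL=50/49, sR=25/29, mL=-225/1421, mR=25/49
sensor matrix S = [[1, 50/89], [50/49, 25/29]]; det S = 36525/126469
solve [mL_A; mL_B] = S·[w00; w01] and [mR_A; mR_B] = S·[w10; w11]:
  w00 = -1, w01 = 1, w10 = 1/2, w11 = 0

-1 1 1/2 0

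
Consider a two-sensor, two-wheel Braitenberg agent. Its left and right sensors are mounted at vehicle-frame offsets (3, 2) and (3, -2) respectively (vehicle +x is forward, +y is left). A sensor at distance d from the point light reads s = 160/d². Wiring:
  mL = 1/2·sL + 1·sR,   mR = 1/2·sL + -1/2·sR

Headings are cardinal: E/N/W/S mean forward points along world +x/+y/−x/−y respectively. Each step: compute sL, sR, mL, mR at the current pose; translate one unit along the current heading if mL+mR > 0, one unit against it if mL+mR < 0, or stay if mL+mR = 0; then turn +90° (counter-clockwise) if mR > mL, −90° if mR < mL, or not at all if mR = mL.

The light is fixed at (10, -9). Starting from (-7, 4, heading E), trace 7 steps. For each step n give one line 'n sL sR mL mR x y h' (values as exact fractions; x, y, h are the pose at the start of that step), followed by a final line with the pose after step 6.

n=0: pose=(-7,4,E); sL=160/421, sR=160/317; mL=92720/133457, mR=-8320/133457; mL+mR=84400/133457 → advance +1; mR−mL=-240/317 → turn -1·90°
n=1: pose=(-6,4,S); sL=20/37, sR=20/53; mL=1270/1961, mR=160/1961; mL+mR=1430/1961 → advance +1; mR−mL=-30/53 → turn -1·90°
n=2: pose=(-6,3,W); sL=160/461, sR=160/557; mL=118320/256777, mR=7680/256777; mL+mR=126000/256777 → advance +1; mR−mL=-240/557 → turn -1·90°
n=3: pose=(-7,3,N); sL=80/293, sR=16/45; mL=6488/13185, mR=-544/13185; mL+mR=5944/13185 → advance +1; mR−mL=-8/15 → turn -1·90°
n=4: pose=(-7,4,E); sL=160/421, sR=160/317; mL=92720/133457, mR=-8320/133457; mL+mR=84400/133457 → advance +1; mR−mL=-240/317 → turn -1·90°
n=5: pose=(-6,4,S); sL=20/37, sR=20/53; mL=1270/1961, mR=160/1961; mL+mR=1430/1961 → advance +1; mR−mL=-30/53 → turn -1·90°
n=6: pose=(-6,3,W); sL=160/461, sR=160/557; mL=118320/256777, mR=7680/256777; mL+mR=126000/256777 → advance +1; mR−mL=-240/557 → turn -1·90°

0 160/421 160/317 92720/133457 -8320/133457 -7 4 E
1 20/37 20/53 1270/1961 160/1961 -6 4 S
2 160/461 160/557 118320/256777 7680/256777 -6 3 W
3 80/293 16/45 6488/13185 -544/13185 -7 3 N
4 160/421 160/317 92720/133457 -8320/133457 -7 4 E
5 20/37 20/53 1270/1961 160/1961 -6 4 S
6 160/461 160/557 118320/256777 7680/256777 -6 3 W
final -7 3 N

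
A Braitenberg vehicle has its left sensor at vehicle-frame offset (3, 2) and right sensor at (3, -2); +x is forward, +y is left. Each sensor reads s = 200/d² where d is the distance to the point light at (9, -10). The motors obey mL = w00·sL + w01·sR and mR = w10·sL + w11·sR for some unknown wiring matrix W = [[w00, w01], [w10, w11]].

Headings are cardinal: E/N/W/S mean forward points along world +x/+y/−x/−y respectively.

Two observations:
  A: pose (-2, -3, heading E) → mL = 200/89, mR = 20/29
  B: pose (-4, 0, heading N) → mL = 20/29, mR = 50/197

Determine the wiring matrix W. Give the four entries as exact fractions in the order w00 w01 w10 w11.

obs A: pose=(-2,-3,E) → sL=40/29, sR=200/89, mL=200/89, mR=20/29
obs B: pose=(-4,0,N) → sL=100/197, sR=20/29, mL=20/29, mR=50/197
sensor matrix S = [[40/29, 200/89], [100/197, 20/29]]; det S = -2793600/14745253
solve [mL_A; mL_B] = S·[w00; w01] and [mR_A; mR_B] = S·[w10; w11]:
  w00 = 0, w01 = 1, w10 = 1/2, w11 = 0

0 1 1/2 0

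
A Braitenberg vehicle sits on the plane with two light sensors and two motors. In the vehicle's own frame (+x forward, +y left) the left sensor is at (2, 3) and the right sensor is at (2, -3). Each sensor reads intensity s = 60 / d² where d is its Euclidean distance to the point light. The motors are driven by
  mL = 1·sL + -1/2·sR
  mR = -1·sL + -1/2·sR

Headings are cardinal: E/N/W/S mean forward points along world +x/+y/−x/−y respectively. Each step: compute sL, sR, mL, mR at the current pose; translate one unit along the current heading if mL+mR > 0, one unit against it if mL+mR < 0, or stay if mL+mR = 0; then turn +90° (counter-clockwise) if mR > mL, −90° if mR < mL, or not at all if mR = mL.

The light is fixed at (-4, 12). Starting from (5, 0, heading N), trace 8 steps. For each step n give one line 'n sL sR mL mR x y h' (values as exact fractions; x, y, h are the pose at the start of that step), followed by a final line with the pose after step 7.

n=0: pose=(5,0,N); sL=15/34, sR=15/61; mL=330/1037, mR=-585/1037; mL+mR=-15/61 → advance -1; mR−mL=-15/17 → turn -1·90°
n=1: pose=(5,-1,E); sL=60/221, sR=60/377; mL=1230/6409, mR=-2250/6409; mL+mR=-60/377 → advance -1; mR−mL=-120/221 → turn -1·90°
n=2: pose=(4,-1,S); sL=30/173, sR=6/25; mL=231/4325, mR=-1269/4325; mL+mR=-6/25 → advance -1; mR−mL=-60/173 → turn -1·90°
n=3: pose=(4,0,W); sL=20/87, sR=20/39; mL=-10/377, mR=-550/1131; mL+mR=-20/39 → advance -1; mR−mL=-40/87 → turn -1·90°
n=4: pose=(5,0,N); sL=15/34, sR=15/61; mL=330/1037, mR=-585/1037; mL+mR=-15/61 → advance -1; mR−mL=-15/17 → turn -1·90°
n=5: pose=(5,-1,E); sL=60/221, sR=60/377; mL=1230/6409, mR=-2250/6409; mL+mR=-60/377 → advance -1; mR−mL=-120/221 → turn -1·90°
n=6: pose=(4,-1,S); sL=30/173, sR=6/25; mL=231/4325, mR=-1269/4325; mL+mR=-6/25 → advance -1; mR−mL=-60/173 → turn -1·90°
n=7: pose=(4,0,W); sL=20/87, sR=20/39; mL=-10/377, mR=-550/1131; mL+mR=-20/39 → advance -1; mR−mL=-40/87 → turn -1·90°

0 15/34 15/61 330/1037 -585/1037 5 0 N
1 60/221 60/377 1230/6409 -2250/6409 5 -1 E
2 30/173 6/25 231/4325 -1269/4325 4 -1 S
3 20/87 20/39 -10/377 -550/1131 4 0 W
4 15/34 15/61 330/1037 -585/1037 5 0 N
5 60/221 60/377 1230/6409 -2250/6409 5 -1 E
6 30/173 6/25 231/4325 -1269/4325 4 -1 S
7 20/87 20/39 -10/377 -550/1131 4 0 W
final 5 0 N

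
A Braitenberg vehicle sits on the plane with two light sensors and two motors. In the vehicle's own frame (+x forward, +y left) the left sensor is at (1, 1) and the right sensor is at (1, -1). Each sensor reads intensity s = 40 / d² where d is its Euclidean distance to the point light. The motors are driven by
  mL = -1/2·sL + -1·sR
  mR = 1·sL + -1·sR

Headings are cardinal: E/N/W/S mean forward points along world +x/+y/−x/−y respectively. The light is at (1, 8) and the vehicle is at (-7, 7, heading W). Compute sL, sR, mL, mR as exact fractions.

8/17 40/81 -1004/1377 -32/1377

left sensor world pos  = (-8, 6); dL² = 85
right sensor world pos = (-8, 8); dR² = 81
sL = 40/85 = 8/17
sR = 40/81 = 40/81
mL = -1/2·sL + -1·sR = -1004/1377
mR = 1·sL + -1·sR = -32/1377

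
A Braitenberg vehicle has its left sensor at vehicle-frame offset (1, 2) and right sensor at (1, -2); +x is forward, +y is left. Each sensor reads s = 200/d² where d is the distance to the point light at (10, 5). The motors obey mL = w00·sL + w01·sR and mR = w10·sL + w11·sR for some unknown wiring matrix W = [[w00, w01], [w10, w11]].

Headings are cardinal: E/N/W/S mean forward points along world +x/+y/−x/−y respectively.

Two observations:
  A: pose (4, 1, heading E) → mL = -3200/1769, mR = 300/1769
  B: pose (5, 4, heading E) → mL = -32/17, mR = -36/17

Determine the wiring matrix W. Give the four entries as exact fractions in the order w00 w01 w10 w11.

-1/2 1/2 1/2 -1

obs A: pose=(4,1,E) → sL=200/29, sR=200/61, mL=-3200/1769, mR=300/1769
obs B: pose=(5,4,E) → sL=200/17, sR=8, mL=-32/17, mR=-36/17
sensor matrix S = [[200/29, 200/61], [200/17, 8]]; det S = 499200/30073
solve [mL_A; mL_B] = S·[w00; w01] and [mR_A; mR_B] = S·[w10; w11]:
  w00 = -1/2, w01 = 1/2, w10 = 1/2, w11 = -1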